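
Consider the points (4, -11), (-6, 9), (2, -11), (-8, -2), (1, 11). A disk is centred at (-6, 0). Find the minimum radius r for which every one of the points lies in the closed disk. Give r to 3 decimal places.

The required radius is the distance from (-6, 0) to the farthest point.
Squared distances: 221, 81, 185, 8, 170.
Maximum is 221, attained at (4, -11).
r = √221 ≈ 14.866.

14.866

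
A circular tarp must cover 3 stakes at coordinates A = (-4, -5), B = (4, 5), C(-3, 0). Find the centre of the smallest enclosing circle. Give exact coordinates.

(0, 0)

Side lengths²: AB² = 164, AC² = 26, BC² = 74.
Since AB² = 164 ≥ 74 + 26 = 100, the angle opposite AB is not acute, so the smallest enclosing circle has AB as diameter.
Centre = midpoint of AB = (0, 0), r² = 164/4 = 41.
Centre = (0, 0).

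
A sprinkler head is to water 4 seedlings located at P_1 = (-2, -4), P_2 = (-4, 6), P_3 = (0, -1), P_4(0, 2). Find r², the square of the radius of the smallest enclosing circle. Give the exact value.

26

The minimum enclosing circle of a finite set is fixed by two of the points (as a diameter) or three (as a circumcircle).
The farthest pair is P_1–P_2 with squared distance 104. The circle on this segment as diameter has centre (-3, 1) and r² = 104/4 = 26.
Check P_3: distance² to centre = 13 ≤ 26, so it lies inside.
All remaining points lie in this disk, and no smaller disk contains both endpoints, so this is the minimum enclosing circle.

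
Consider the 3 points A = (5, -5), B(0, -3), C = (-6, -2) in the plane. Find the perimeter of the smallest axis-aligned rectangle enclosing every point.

28

Width = max x − min x = 5 − (-6) = 11.
Height = max y − min y = -2 − (-5) = 3.
Perimeter = 2(11 + 3) = 28.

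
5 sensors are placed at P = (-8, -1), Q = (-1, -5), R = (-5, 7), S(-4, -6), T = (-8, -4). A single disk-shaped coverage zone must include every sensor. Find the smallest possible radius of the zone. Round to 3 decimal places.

The minimum enclosing circle of a finite set is fixed by two of the points (as a diameter) or three (as a circumcircle).
The farthest pair is R–S with squared distance 170. The circle on this segment as diameter has centre (-4.5, 0.5) and r² = 170/4 = 42.5.
Check P: distance² to centre = 14.5 ≤ 42.5, so it lies inside.
All remaining points lie in this disk, and no smaller disk contains both endpoints, so this is the minimum enclosing circle.
r = √(42.5) ≈ 6.519.

6.519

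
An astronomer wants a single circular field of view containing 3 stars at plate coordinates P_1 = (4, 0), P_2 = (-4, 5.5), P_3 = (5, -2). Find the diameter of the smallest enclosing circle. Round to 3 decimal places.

11.715

Side lengths²: P_1P_2² = 94.25, P_1P_3² = 5, P_2P_3² = 137.25.
Since P_2P_3² = 137.25 ≥ 94.25 + 5 = 99.25, the angle opposite P_2P_3 is not acute, so the smallest enclosing circle has P_2P_3 as diameter.
Centre = midpoint of P_2P_3 = (0.5, 1.75), r² = 137.25/4 = 34.3125.
Diameter = 2r = 2√(34.3125) ≈ 11.715.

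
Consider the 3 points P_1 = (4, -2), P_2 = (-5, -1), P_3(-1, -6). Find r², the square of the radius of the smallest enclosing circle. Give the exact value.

Side lengths²: P_1P_2² = 82, P_1P_3² = 41, P_2P_3² = 41.
Since P_1P_2² = 82 ≥ 41 + 41 = 82, the angle opposite P_1P_2 is not acute, so the smallest enclosing circle has P_1P_2 as diameter.
Centre = midpoint of P_1P_2 = (-0.5, -1.5), r² = 82/4 = 20.5.

20.5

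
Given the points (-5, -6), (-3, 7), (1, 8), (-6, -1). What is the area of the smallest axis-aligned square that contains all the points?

The bounding box has width 7 and height 14.
An axis-aligned square enclosing the set must have side ≥ max(width, height).
So the minimum side is max(7, 14) = 14.
Area = 14² = 196.

196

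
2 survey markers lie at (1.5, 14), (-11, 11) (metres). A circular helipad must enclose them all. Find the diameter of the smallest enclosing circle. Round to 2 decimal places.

The smallest circle enclosing two points has them as diameter endpoints.
Centre = midpoint = (-4.75, 12.5); r² = |(1.5, 14)−(-11, 11)|²/4 = 165.25/4 = 41.3125.
Diameter = 2r = 2√(41.3125) ≈ 12.85.

12.85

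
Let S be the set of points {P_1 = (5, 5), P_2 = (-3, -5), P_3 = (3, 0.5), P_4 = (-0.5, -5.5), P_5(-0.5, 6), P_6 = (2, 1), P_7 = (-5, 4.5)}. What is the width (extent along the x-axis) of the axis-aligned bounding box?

10

max x = 5, min x = -5, so width = 10.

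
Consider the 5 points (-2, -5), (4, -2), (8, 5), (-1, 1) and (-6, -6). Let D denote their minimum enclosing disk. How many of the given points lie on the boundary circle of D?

The farthest pair is (8, 5)–(-6, -6) with squared distance 317. The circle on this segment as diameter has centre (1, -0.5) and r² = 317/4 = 79.25.
Check (-2, -5): distance² to centre = 29.25 ≤ 79.25, so it lies inside.
All remaining points lie in this disk, and no smaller disk contains both endpoints, so this is the minimum enclosing circle.
The points at distance exactly r from the centre are (8, 5), (-6, -6) — 2 points.

2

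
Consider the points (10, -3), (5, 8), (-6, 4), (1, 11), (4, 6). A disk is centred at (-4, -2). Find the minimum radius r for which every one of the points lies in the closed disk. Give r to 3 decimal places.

14.036

The required radius is the distance from (-4, -2) to the farthest point.
Squared distances: 197, 181, 40, 194, 128.
Maximum is 197, attained at (10, -3).
r = √197 ≈ 14.036.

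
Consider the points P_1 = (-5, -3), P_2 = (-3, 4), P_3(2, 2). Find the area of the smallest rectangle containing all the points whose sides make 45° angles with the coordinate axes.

42

In coordinates u = x + y, v = x − y the rectangle is axis-aligned; the map (x,y)→(u,v) scales areas by 2.
u-values: -8, 1, 4; range = 4 − (-8) = 12.
v-values: -2, -7, 0; range = 0 − (-7) = 7.
Area = (12 × 7) / 2 = 42.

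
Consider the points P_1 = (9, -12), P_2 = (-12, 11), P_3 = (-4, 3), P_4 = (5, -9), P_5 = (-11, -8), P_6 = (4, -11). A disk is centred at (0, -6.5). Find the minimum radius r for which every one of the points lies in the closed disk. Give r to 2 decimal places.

The required radius is the distance from (0, -6.5) to the farthest point.
Squared distances: 111.25, 450.25, 106.25, 31.25, 123.25, 36.25.
Maximum is 450.25, attained at P_2.
r = √(450.25) ≈ 21.22.

21.22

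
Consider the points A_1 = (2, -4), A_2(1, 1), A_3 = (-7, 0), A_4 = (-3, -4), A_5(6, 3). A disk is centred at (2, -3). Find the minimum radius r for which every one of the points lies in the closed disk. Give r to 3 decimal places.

9.487

The required radius is the distance from (2, -3) to the farthest point.
Squared distances: 1, 17, 90, 26, 52.
Maximum is 90, attained at A_3.
r = √90 ≈ 9.487.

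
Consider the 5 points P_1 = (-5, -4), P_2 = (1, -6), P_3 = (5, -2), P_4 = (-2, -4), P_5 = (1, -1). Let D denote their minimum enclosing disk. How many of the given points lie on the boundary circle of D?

The farthest pair is P_1–P_3 with squared distance 104. The circle on this segment as diameter has centre (0, -3) and r² = 104/4 = 26.
Check P_2: distance² to centre = 10 ≤ 26, so it lies inside.
All remaining points lie in this disk, and no smaller disk contains both endpoints, so this is the minimum enclosing circle.
The points at distance exactly r from the centre are P_1, P_3 — 2 points.

2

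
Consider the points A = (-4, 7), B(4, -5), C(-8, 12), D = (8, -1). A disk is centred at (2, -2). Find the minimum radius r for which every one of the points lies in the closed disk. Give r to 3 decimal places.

17.205

The required radius is the distance from (2, -2) to the farthest point.
Squared distances: 117, 13, 296, 37.
Maximum is 296, attained at C.
r = √296 ≈ 17.205.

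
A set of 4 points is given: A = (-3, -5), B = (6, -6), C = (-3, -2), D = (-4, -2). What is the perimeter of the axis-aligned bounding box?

28

Width = max x − min x = 6 − (-4) = 10.
Height = max y − min y = -2 − (-6) = 4.
Perimeter = 2(10 + 4) = 28.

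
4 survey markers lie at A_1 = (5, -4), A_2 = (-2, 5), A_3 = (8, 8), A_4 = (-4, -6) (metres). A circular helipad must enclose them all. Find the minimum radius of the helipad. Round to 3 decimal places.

By Welzl's lemma the MEC is supported by two points (diametrically opposite) or three points (on a circumcircle).
The farthest pair is A_3–A_4 with squared distance 340. The circle on this segment as diameter has centre (2, 1) and r² = 340/4 = 85.
Check A_1: distance² to centre = 34 ≤ 85, so it lies inside.
All remaining points lie in this disk, and no smaller disk contains both endpoints, so this is the minimum enclosing circle.
r = √85 ≈ 9.220.

9.220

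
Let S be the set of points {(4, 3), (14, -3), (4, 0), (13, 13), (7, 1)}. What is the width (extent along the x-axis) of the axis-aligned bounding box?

10

max x = 14, min x = 4, so width = 10.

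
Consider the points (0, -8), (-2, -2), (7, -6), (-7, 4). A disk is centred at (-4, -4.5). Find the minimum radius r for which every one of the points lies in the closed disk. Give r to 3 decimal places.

11.102

The required radius is the distance from (-4, -4.5) to the farthest point.
Squared distances: 28.25, 10.25, 123.25, 81.25.
Maximum is 123.25, attained at (7, -6).
r = √(123.25) ≈ 11.102.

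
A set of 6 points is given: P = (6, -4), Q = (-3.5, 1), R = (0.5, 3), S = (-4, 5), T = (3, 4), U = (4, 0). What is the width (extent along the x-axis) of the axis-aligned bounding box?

10

max x = 6, min x = -4, so width = 10.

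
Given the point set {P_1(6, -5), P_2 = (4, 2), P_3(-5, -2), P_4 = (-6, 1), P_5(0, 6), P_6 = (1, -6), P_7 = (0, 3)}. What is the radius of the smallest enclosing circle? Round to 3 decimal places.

6.838

A smallest enclosing disk is always determined by at most three of the input points on its boundary.
The minimum enclosing circle is determined by three boundary points: P_1, P_4, P_5.
Their circumcentre is (0.59375, -0.8125) with r² = 46.7626953125.
The farthest remaining point P_3 is at distance² 32.7001953125 ≤ 46.7626953125.
r = √(46.7626953125) ≈ 6.838.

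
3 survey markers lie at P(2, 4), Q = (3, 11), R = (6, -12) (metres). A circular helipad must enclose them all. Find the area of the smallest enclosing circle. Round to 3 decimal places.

Side lengths²: PQ² = 50, PR² = 272, QR² = 538.
Since QR² = 538 ≥ 272 + 50 = 322, the angle opposite QR is not acute, so the smallest enclosing circle has QR as diameter.
Centre = midpoint of QR = (4.5, -0.5), r² = 538/4 = 134.5.
Area = π·r² = π·134.5 ≈ 422.544.

422.544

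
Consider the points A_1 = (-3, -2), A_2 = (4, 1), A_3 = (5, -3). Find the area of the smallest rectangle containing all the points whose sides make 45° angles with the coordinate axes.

45

In coordinates u = x + y, v = x − y the rectangle is axis-aligned; the map (x,y)→(u,v) scales areas by 2.
u-values: -5, 5, 2; range = 5 − (-5) = 10.
v-values: -1, 3, 8; range = 8 − (-1) = 9.
Area = (10 × 9) / 2 = 45.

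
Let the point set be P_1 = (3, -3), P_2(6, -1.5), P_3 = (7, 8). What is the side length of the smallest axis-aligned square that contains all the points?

The bounding box has width 4 and height 11.
An axis-aligned square enclosing the set must have side ≥ max(width, height).
So the minimum side is max(4, 11) = 11.

11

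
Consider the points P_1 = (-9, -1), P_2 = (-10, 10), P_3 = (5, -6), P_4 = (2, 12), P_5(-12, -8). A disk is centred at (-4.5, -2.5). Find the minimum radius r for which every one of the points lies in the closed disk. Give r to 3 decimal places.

The required radius is the distance from (-4.5, -2.5) to the farthest point.
Squared distances: 22.5, 186.5, 102.5, 252.5, 86.5.
Maximum is 252.5, attained at P_4.
r = √(252.5) ≈ 15.890.

15.890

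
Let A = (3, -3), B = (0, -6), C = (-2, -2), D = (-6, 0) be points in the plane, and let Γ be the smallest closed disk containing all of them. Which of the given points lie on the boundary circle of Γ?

A smallest enclosing disk is always determined by at most three of the input points on its boundary.
The farthest pair is A–D with squared distance 90. The circle on this segment as diameter has centre (-1.5, -1.5) and r² = 90/4 = 22.5.
Check B: distance² to centre = 22.5 ≤ 22.5, so it lies inside.
All remaining points lie in this disk, and no smaller disk contains both endpoints, so this is the minimum enclosing circle.
The points at distance exactly r from the centre are A, B, D — 3 points.

A, B, D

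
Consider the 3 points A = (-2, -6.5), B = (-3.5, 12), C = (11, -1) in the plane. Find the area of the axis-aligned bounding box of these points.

x ranges over [-3.5, 11], width 14.5.
y ranges over [-6.5, 12], height 18.5.
Area = 14.5 × 18.5 = 268.25.

268.25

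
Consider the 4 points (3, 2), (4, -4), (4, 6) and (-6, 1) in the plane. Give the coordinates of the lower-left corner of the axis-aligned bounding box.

(-6, -4)

x-range [-6, 4], y-range [-4, 6].
The lower-left corner is (-6, -4).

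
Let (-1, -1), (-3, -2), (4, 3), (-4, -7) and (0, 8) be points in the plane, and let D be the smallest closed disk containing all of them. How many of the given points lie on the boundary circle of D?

The farthest pair is (-4, -7)–(0, 8) with squared distance 241. The circle on this segment as diameter has centre (-2, 0.5) and r² = 241/4 = 60.25.
Check (-1, -1): distance² to centre = 3.25 ≤ 60.25, so it lies inside.
All remaining points lie in this disk, and no smaller disk contains both endpoints, so this is the minimum enclosing circle.
The points at distance exactly r from the centre are (-4, -7), (0, 8) — 2 points.

2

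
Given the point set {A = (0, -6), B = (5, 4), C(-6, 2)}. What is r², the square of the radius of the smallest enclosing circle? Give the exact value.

Side lengths²: AB² = 125, AC² = 100, BC² = 125.
Since BC² = 125 < 125 + 100 = 225, the triangle is acute, so the smallest enclosing circle is the circumcircle.
Circumcentre = (0, 0.25), r² = 39.0625.

39.0625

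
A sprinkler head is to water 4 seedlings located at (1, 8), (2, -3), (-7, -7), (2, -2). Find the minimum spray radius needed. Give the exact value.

The minimum enclosing circle of a finite set is fixed by two of the points (as a diameter) or three (as a circumcircle).
The farthest pair is (1, 8)–(-7, -7) with squared distance 289. The circle on this segment as diameter has centre (-3, 0.5) and r² = 289/4 = 72.25.
Check (2, -3): distance² to centre = 37.25 ≤ 72.25, so it lies inside.
All remaining points lie in this disk, and no smaller disk contains both endpoints, so this is the minimum enclosing circle.
r = √(72.25) = 8.5.

8.5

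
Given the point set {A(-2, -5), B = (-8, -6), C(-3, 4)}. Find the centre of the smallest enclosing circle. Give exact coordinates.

(-5.5, -1)

Side lengths²: AB² = 37, AC² = 82, BC² = 125.
Since BC² = 125 ≥ 82 + 37 = 119, the angle opposite BC is not acute, so the smallest enclosing circle has BC as diameter.
Centre = midpoint of BC = (-5.5, -1), r² = 125/4 = 31.25.
Centre = (-5.5, -1).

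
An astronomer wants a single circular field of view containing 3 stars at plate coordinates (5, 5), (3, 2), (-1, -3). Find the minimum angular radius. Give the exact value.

5

Call the three points A, B, C in the order given.
Side lengths²: AB² = 13, AC² = 100, BC² = 41.
Since AC² = 100 ≥ 41 + 13 = 54, the angle opposite AC is not acute, so the smallest enclosing circle has AC as diameter.
Centre = midpoint of AC = (2, 1), r² = 100/4 = 25.
r = √25 = 5.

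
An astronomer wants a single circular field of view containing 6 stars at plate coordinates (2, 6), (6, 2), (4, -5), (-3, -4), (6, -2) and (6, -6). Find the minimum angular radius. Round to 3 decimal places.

The minimum enclosing circle of a finite set is fixed by two of the points (as a diameter) or three (as a circumcircle).
The minimum enclosing circle is determined by three boundary points: (2, 6), (-3, -4), (6, -6).
Their circumcentre is (2.5, -0.5) with r² = 42.5.
The farthest remaining point (4, -5) is at distance² 22.5 ≤ 42.5.
r = √(42.5) ≈ 6.519.

6.519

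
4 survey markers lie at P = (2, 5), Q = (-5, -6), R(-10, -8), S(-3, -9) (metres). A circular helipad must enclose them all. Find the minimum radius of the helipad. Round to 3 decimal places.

8.846

By Welzl's lemma the MEC is supported by two points (diametrically opposite) or three points (on a circumcircle).
The farthest pair is P–R with squared distance 313. The circle on this segment as diameter has centre (-4, -1.5) and r² = 313/4 = 78.25.
Check Q: distance² to centre = 21.25 ≤ 78.25, so it lies inside.
All remaining points lie in this disk, and no smaller disk contains both endpoints, so this is the minimum enclosing circle.
r = √(78.25) ≈ 8.846.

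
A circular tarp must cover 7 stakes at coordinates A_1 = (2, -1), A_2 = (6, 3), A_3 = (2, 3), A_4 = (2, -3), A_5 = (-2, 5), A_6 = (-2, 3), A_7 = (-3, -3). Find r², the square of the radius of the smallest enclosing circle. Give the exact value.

The minimum enclosing circle is determined by three boundary points: A_2, A_5, A_7.
Their circumcentre is (25/22, 6/11) with r² = 14365/484.
The farthest remaining point A_6 is at distance² 7677/484 ≤ 14365/484.

14365/484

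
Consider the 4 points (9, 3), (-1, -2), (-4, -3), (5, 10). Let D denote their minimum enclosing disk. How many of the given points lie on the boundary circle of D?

3

The minimum enclosing circle of a finite set is fixed by two of the points (as a diameter) or three (as a circumcircle).
The minimum enclosing circle is determined by three boundary points: (9, 3), (-4, -3), (5, 10).
Their circumcentre is (49/46, 143/46) with r² = 66625/1058.
The farthest remaining point (-1, -2) is at distance² 32125/1058 ≤ 66625/1058.
The points at distance exactly r from the centre are (9, 3), (-4, -3), (5, 10) — 3 points.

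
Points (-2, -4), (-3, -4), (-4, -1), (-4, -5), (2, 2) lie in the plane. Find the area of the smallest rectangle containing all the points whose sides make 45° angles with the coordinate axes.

32.5

In coordinates u = x + y, v = x − y the rectangle is axis-aligned; the map (x,y)→(u,v) scales areas by 2.
u-values: -6, -7, -5, -9, 4; range = 4 − (-9) = 13.
v-values: 2, 1, -3, 1, 0; range = 2 − (-3) = 5.
Area = (13 × 5) / 2 = 32.5.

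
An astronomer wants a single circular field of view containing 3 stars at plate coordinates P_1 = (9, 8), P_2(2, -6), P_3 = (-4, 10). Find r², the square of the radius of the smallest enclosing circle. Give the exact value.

Side lengths²: P_1P_2² = 245, P_1P_3² = 173, P_2P_3² = 292.
Since P_2P_3² = 292 < 245 + 173 = 418, the triangle is acute, so the smallest enclosing circle is the circumcircle.
Circumcentre = (11/7, 83/28), r² = 63145/784.

63145/784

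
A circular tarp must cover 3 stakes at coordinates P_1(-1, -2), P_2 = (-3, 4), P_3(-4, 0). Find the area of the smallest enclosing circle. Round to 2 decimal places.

Side lengths²: P_1P_2² = 40, P_1P_3² = 13, P_2P_3² = 17.
Since P_1P_2² = 40 ≥ 17 + 13 = 30, the angle opposite P_1P_2 is not acute, so the smallest enclosing circle has P_1P_2 as diameter.
Centre = midpoint of P_1P_2 = (-2, 1), r² = 40/4 = 10.
Area = π·r² = π·10 ≈ 31.42.

31.42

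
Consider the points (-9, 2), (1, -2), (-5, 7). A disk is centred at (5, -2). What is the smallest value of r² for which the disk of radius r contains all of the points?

212

The required radius is the distance from (5, -2) to the farthest point.
Squared distances: 212, 16, 181.
Maximum is 212, attained at (-9, 2).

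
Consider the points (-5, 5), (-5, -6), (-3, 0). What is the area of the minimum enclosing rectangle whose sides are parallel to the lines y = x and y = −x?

60.5

In coordinates u = x + y, v = x − y the rectangle is axis-aligned; the map (x,y)→(u,v) scales areas by 2.
u-values: 0, -11, -3; range = 0 − (-11) = 11.
v-values: -10, 1, -3; range = 1 − (-10) = 11.
Area = (11 × 11) / 2 = 60.5.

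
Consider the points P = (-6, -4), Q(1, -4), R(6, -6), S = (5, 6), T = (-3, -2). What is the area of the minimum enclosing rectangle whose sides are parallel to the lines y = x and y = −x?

147

In coordinates u = x + y, v = x − y the rectangle is axis-aligned; the map (x,y)→(u,v) scales areas by 2.
u-values: -10, -3, 0, 11, -5; range = 11 − (-10) = 21.
v-values: -2, 5, 12, -1, -1; range = 12 − (-2) = 14.
Area = (21 × 14) / 2 = 147.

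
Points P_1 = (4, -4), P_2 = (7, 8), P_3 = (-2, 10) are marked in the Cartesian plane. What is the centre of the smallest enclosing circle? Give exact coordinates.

(45/38, 117/38)

Side lengths²: P_1P_2² = 153, P_1P_3² = 232, P_2P_3² = 85.
Since P_1P_3² = 232 < 153 + 85 = 238, the triangle is acute, so the smallest enclosing circle is the circumcircle.
Circumcentre = (45/38, 117/38), r² = 41905/722.
Centre = (45/38, 117/38).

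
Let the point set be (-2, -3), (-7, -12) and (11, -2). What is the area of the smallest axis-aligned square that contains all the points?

324

The bounding box has width 18 and height 10.
An axis-aligned square enclosing the set must have side ≥ max(width, height).
So the minimum side is max(18, 10) = 18.
Area = 18² = 324.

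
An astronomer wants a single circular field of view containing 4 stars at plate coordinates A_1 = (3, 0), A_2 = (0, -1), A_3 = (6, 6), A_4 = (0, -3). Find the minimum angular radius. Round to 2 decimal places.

By Welzl's lemma the MEC is supported by two points (diametrically opposite) or three points (on a circumcircle).
The farthest pair is A_3–A_4 with squared distance 117. The circle on this segment as diameter has centre (3, 1.5) and r² = 117/4 = 29.25.
Check A_1: distance² to centre = 2.25 ≤ 29.25, so it lies inside.
All remaining points lie in this disk, and no smaller disk contains both endpoints, so this is the minimum enclosing circle.
r = √(29.25) ≈ 5.41.

5.41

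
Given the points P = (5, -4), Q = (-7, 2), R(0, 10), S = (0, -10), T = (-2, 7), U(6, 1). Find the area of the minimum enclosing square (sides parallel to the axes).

The bounding box has width 13 and height 20.
An axis-aligned square enclosing the set must have side ≥ max(width, height).
So the minimum side is max(13, 20) = 20.
Area = 20² = 400.

400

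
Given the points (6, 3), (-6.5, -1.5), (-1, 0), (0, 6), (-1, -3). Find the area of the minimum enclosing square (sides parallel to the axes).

156.25

The bounding box has width 12.5 and height 9.
An axis-aligned square enclosing the set must have side ≥ max(width, height).
So the minimum side is max(12.5, 9) = 12.5.
Area = 12.5² = 156.25.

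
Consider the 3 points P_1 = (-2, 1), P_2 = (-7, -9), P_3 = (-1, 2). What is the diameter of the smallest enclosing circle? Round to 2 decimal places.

Side lengths²: P_1P_2² = 125, P_1P_3² = 2, P_2P_3² = 157.
Since P_2P_3² = 157 ≥ 125 + 2 = 127, the angle opposite P_2P_3 is not acute, so the smallest enclosing circle has P_2P_3 as diameter.
Centre = midpoint of P_2P_3 = (-4, -3.5), r² = 157/4 = 39.25.
Diameter = 2r = 2√(39.25) ≈ 12.53.

12.53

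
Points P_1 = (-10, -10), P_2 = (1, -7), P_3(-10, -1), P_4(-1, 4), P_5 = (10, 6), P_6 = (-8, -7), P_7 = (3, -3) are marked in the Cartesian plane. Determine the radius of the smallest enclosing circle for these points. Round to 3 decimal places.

12.806

The farthest pair is P_1–P_5 with squared distance 656. The circle on this segment as diameter has centre (0, -2) and r² = 656/4 = 164.
Check P_2: distance² to centre = 26 ≤ 164, so it lies inside.
All remaining points lie in this disk, and no smaller disk contains both endpoints, so this is the minimum enclosing circle.
r = √164 ≈ 12.806.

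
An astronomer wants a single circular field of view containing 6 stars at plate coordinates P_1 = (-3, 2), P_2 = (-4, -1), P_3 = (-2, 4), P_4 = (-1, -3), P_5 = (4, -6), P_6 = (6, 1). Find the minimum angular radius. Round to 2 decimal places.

5.83

The farthest pair is P_3–P_5 with squared distance 136. The circle on this segment as diameter has centre (1, -1) and r² = 136/4 = 34.
Check P_1: distance² to centre = 25 ≤ 34, so it lies inside.
All remaining points lie in this disk, and no smaller disk contains both endpoints, so this is the minimum enclosing circle.
r = √34 ≈ 5.83.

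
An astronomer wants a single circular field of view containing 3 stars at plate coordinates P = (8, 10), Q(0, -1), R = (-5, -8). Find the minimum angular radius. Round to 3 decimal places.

Side lengths²: PQ² = 185, PR² = 493, QR² = 74.
Since PR² = 493 ≥ 185 + 74 = 259, the angle opposite PR is not acute, so the smallest enclosing circle has PR as diameter.
Centre = midpoint of PR = (1.5, 1), r² = 493/4 = 123.25.
r = √(123.25) ≈ 11.102.

11.102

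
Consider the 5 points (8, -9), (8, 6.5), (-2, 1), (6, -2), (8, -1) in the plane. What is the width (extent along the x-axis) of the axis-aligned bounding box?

max x = 8, min x = -2, so width = 10.

10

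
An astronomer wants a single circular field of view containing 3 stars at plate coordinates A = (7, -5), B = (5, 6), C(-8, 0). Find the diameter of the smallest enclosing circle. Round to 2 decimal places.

16.33

Side lengths²: AB² = 125, AC² = 250, BC² = 205.
Since AC² = 250 < 205 + 125 = 330, the triangle is acute, so the smallest enclosing circle is the circumcircle.
Circumcentre = (9/62, -35/62), r² = 128125/1922.
Diameter = 2r = 2√(128125/1922) ≈ 16.33.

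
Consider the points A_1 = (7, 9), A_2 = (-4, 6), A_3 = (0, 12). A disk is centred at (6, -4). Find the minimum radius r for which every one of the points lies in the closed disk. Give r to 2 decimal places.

The required radius is the distance from (6, -4) to the farthest point.
Squared distances: 170, 200, 292.
Maximum is 292, attained at A_3.
r = √292 ≈ 17.09.

17.09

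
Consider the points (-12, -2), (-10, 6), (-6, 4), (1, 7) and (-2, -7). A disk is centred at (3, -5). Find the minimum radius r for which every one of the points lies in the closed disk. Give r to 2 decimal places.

The required radius is the distance from (3, -5) to the farthest point.
Squared distances: 234, 290, 162, 148, 29.
Maximum is 290, attained at (-10, 6).
r = √290 ≈ 17.03.

17.03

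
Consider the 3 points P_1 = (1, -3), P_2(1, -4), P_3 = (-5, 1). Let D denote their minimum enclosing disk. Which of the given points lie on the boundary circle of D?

Side lengths²: P_1P_2² = 1, P_1P_3² = 52, P_2P_3² = 61.
Since P_2P_3² = 61 ≥ 52 + 1 = 53, the angle opposite P_2P_3 is not acute, so the smallest enclosing circle has P_2P_3 as diameter.
Centre = midpoint of P_2P_3 = (-2, -1.5), r² = 61/4 = 15.25.
The points at distance exactly r from the centre are P_2, P_3 — 2 points.

P_2, P_3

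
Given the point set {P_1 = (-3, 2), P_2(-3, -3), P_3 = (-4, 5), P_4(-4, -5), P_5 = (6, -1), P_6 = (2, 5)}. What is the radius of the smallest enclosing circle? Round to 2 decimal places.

The minimum enclosing circle is determined by three boundary points: P_3, P_4, P_5.
Their circumcentre is (-0.2, 0) with r² = 39.44.
The farthest remaining point P_6 is at distance² 29.84 ≤ 39.44.
r = √(39.44) ≈ 6.28.

6.28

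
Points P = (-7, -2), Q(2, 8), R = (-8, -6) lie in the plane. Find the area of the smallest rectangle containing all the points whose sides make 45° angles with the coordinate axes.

48

In coordinates u = x + y, v = x − y the rectangle is axis-aligned; the map (x,y)→(u,v) scales areas by 2.
u-values: -9, 10, -14; range = 10 − (-14) = 24.
v-values: -5, -6, -2; range = -2 − (-6) = 4.
Area = (24 × 4) / 2 = 48.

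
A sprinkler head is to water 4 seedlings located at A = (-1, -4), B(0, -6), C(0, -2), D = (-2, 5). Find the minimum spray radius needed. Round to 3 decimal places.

By Welzl's lemma the MEC is supported by two points (diametrically opposite) or three points (on a circumcircle).
The farthest pair is B–D with squared distance 125. The circle on this segment as diameter has centre (-1, -0.5) and r² = 125/4 = 31.25.
Check A: distance² to centre = 12.25 ≤ 31.25, so it lies inside.
All remaining points lie in this disk, and no smaller disk contains both endpoints, so this is the minimum enclosing circle.
r = √(31.25) ≈ 5.590.

5.590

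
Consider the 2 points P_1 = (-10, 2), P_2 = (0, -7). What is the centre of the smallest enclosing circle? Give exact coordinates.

The smallest circle enclosing two points has them as diameter endpoints.
Centre = midpoint = (-5, -2.5); r² = |P_1P_2|²/4 = 181/4 = 45.25.
Centre = (-5, -2.5).

(-5, -2.5)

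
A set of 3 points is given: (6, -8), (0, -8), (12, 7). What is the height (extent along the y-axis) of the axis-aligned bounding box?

max y = 7, min y = -8, so height = 15.

15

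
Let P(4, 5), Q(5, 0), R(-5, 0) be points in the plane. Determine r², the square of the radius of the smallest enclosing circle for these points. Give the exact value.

27.56

Side lengths²: PQ² = 26, PR² = 106, QR² = 100.
Since PR² = 106 < 100 + 26 = 126, the triangle is acute, so the smallest enclosing circle is the circumcircle.
Circumcentre = (0, 1.6), r² = 27.56.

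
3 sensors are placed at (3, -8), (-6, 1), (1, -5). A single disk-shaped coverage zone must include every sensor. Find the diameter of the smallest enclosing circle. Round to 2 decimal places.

12.73

Call the three points A, B, C in the order given.
Side lengths²: AB² = 162, AC² = 13, BC² = 85.
Since AB² = 162 ≥ 85 + 13 = 98, the angle opposite AB is not acute, so the smallest enclosing circle has AB as diameter.
Centre = midpoint of AB = (-1.5, -3.5), r² = 162/4 = 40.5.
Diameter = 2r = 2√(40.5) ≈ 12.73.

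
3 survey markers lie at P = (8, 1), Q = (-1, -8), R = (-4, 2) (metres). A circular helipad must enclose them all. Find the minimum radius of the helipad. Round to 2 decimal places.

Side lengths²: PQ² = 162, PR² = 145, QR² = 109.
Since PQ² = 162 < 145 + 109 = 254, the triangle is acute, so the smallest enclosing circle is the circumcircle.
Circumcentre = (45/26, -45/26), r² = 15805/338.
r = √(15805/338) ≈ 6.84.

6.84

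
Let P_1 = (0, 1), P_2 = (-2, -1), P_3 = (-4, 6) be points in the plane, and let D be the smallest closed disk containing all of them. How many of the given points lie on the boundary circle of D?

2

Side lengths²: P_1P_2² = 8, P_1P_3² = 41, P_2P_3² = 53.
Since P_2P_3² = 53 ≥ 41 + 8 = 49, the angle opposite P_2P_3 is not acute, so the smallest enclosing circle has P_2P_3 as diameter.
Centre = midpoint of P_2P_3 = (-3, 2.5), r² = 53/4 = 13.25.
The points at distance exactly r from the centre are P_2, P_3 — 2 points.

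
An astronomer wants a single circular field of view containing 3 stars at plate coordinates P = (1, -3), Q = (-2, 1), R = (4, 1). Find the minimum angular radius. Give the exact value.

Side lengths²: PQ² = 25, PR² = 25, QR² = 36.
Since QR² = 36 < 25 + 25 = 50, the triangle is acute, so the smallest enclosing circle is the circumcircle.
Circumcentre = (1, 0.125), r² = 9.765625.
r = √(9.765625) = 3.125.

3.125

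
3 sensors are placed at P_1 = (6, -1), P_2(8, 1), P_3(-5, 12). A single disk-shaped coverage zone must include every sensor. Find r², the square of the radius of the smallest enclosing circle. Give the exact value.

Side lengths²: P_1P_2² = 8, P_1P_3² = 290, P_2P_3² = 290.
Since P_2P_3² = 290 < 290 + 8 = 298, the triangle is acute, so the smallest enclosing circle is the circumcircle.
Circumcentre = (25/24, 143/24), r² = 21025/288.

21025/288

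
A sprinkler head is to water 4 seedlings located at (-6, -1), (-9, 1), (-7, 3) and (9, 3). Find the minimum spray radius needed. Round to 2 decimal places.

A smallest enclosing disk is always determined by at most three of the input points on its boundary.
The farthest pair is (-9, 1)–(9, 3) with squared distance 328. The circle on this segment as diameter has centre (0, 2) and r² = 328/4 = 82.
Check (-6, -1): distance² to centre = 45 ≤ 82, so it lies inside.
All remaining points lie in this disk, and no smaller disk contains both endpoints, so this is the minimum enclosing circle.
r = √82 ≈ 9.06.

9.06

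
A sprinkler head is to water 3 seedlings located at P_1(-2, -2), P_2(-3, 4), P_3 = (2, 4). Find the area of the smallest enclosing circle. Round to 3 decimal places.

Side lengths²: P_1P_2² = 37, P_1P_3² = 52, P_2P_3² = 25.
Since P_1P_3² = 52 < 37 + 25 = 62, the triangle is acute, so the smallest enclosing circle is the circumcircle.
Circumcentre = (-0.5, 4/3), r² = 481/36.
Area = π·r² = π·481/36 ≈ 41.975.

41.975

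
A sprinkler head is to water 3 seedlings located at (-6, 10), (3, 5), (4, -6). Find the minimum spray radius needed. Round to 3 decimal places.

Call the three points A, B, C in the order given.
Side lengths²: AB² = 106, AC² = 356, BC² = 122.
Since AC² = 356 ≥ 122 + 106 = 228, the angle opposite AC is not acute, so the smallest enclosing circle has AC as diameter.
Centre = midpoint of AC = (-1, 2), r² = 356/4 = 89.
r = √89 ≈ 9.434.

9.434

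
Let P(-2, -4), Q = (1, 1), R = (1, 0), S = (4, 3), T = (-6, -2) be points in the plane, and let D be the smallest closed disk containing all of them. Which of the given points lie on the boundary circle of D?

By Welzl's lemma the MEC is supported by two points (diametrically opposite) or three points (on a circumcircle).
The farthest pair is S–T with squared distance 125. The circle on this segment as diameter has centre (-1, 0.5) and r² = 125/4 = 31.25.
Check P: distance² to centre = 21.25 ≤ 31.25, so it lies inside.
All remaining points lie in this disk, and no smaller disk contains both endpoints, so this is the minimum enclosing circle.
The points at distance exactly r from the centre are S, T — 2 points.

S, T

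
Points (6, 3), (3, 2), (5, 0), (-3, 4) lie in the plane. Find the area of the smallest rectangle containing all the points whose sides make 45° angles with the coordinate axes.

In coordinates u = x + y, v = x − y the rectangle is axis-aligned; the map (x,y)→(u,v) scales areas by 2.
u-values: 9, 5, 5, 1; range = 9 − 1 = 8.
v-values: 3, 1, 5, -7; range = 5 − (-7) = 12.
Area = (8 × 12) / 2 = 48.

48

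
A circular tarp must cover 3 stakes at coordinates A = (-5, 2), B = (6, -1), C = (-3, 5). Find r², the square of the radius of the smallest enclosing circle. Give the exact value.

Side lengths²: AB² = 130, AC² = 13, BC² = 117.
Since AB² = 130 ≥ 117 + 13 = 130, the angle opposite AB is not acute, so the smallest enclosing circle has AB as diameter.
Centre = midpoint of AB = (0.5, 0.5), r² = 130/4 = 32.5.

32.5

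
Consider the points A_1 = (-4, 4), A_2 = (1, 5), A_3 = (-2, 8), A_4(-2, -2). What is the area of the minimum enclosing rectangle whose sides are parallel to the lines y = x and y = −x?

50

In coordinates u = x + y, v = x − y the rectangle is axis-aligned; the map (x,y)→(u,v) scales areas by 2.
u-values: 0, 6, 6, -4; range = 6 − (-4) = 10.
v-values: -8, -4, -10, 0; range = 0 − (-10) = 10.
Area = (10 × 10) / 2 = 50.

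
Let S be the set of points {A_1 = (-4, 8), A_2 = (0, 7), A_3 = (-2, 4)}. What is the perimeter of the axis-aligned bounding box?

Width = max x − min x = 0 − (-4) = 4.
Height = max y − min y = 8 − 4 = 4.
Perimeter = 2(4 + 4) = 16.

16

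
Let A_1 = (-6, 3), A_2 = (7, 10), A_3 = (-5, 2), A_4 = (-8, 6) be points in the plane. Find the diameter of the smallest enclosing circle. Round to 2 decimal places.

By Welzl's lemma the MEC is supported by two points (diametrically opposite) or three points (on a circumcircle).
The farthest pair is A_2–A_4 with squared distance 241. The circle on this segment as diameter has centre (-0.5, 8) and r² = 241/4 = 60.25.
Check A_1: distance² to centre = 55.25 ≤ 60.25, so it lies inside.
All remaining points lie in this disk, and no smaller disk contains both endpoints, so this is the minimum enclosing circle.
Diameter = 2r = 2√(60.25) ≈ 15.52.

15.52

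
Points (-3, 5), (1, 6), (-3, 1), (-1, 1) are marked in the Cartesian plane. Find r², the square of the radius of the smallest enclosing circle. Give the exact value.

10.25

A smallest enclosing disk is always determined by at most three of the input points on its boundary.
The farthest pair is (1, 6)–(-3, 1) with squared distance 41. The circle on this segment as diameter has centre (-1, 3.5) and r² = 41/4 = 10.25.
Check (-3, 5): distance² to centre = 6.25 ≤ 10.25, so it lies inside.
All remaining points lie in this disk, and no smaller disk contains both endpoints, so this is the minimum enclosing circle.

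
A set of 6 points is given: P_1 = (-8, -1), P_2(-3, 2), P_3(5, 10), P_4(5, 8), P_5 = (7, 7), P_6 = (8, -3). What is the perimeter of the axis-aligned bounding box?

58

Width = max x − min x = 8 − (-8) = 16.
Height = max y − min y = 10 − (-3) = 13.
Perimeter = 2(16 + 13) = 58.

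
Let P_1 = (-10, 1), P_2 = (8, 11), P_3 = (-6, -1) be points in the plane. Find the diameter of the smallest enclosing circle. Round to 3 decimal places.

Side lengths²: P_1P_2² = 424, P_1P_3² = 20, P_2P_3² = 340.
Since P_1P_2² = 424 ≥ 340 + 20 = 360, the angle opposite P_1P_2 is not acute, so the smallest enclosing circle has P_1P_2 as diameter.
Centre = midpoint of P_1P_2 = (-1, 6), r² = 424/4 = 106.
Diameter = 2r = 2√106 ≈ 20.591.

20.591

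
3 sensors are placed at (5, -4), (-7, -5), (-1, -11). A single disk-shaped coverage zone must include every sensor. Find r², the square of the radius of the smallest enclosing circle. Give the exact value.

Call the three points A, B, C in the order given.
Side lengths²: AB² = 145, AC² = 85, BC² = 72.
Since AB² = 145 < 85 + 72 = 157, the triangle is acute, so the smallest enclosing circle is the circumcircle.
Circumcentre = (-25/26, -129/26), r² = 12325/338.

12325/338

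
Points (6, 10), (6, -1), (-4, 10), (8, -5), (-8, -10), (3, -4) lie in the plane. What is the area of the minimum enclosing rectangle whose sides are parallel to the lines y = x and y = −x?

459

In coordinates u = x + y, v = x − y the rectangle is axis-aligned; the map (x,y)→(u,v) scales areas by 2.
u-values: 16, 5, 6, 3, -18, -1; range = 16 − (-18) = 34.
v-values: -4, 7, -14, 13, 2, 7; range = 13 − (-14) = 27.
Area = (34 × 27) / 2 = 459.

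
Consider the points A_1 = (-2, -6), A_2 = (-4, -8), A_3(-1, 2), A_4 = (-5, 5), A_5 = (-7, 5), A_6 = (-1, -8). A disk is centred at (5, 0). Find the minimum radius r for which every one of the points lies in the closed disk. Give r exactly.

The required radius is the distance from (5, 0) to the farthest point.
Squared distances: 85, 145, 40, 125, 169, 100.
Maximum is 169, attained at A_5.
r = √169 = 13.

13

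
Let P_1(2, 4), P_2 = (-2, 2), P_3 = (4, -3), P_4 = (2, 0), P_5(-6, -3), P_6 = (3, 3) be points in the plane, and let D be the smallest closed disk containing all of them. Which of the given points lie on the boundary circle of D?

By Welzl's lemma the MEC is supported by two points (diametrically opposite) or three points (on a circumcircle).
The minimum enclosing circle is determined by three boundary points: P_1, P_3, P_5.
Their circumcentre is (-1, -9/14) with r² = 5989/196.
The farthest remaining point P_6 is at distance² 5737/196 ≤ 5989/196.
The points at distance exactly r from the centre are P_1, P_3, P_5 — 3 points.

P_1, P_3, P_5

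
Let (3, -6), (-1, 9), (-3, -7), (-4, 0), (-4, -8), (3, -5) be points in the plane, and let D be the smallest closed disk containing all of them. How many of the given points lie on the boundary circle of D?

The farthest pair is (-1, 9)–(-4, -8) with squared distance 298. The circle on this segment as diameter has centre (-2.5, 0.5) and r² = 298/4 = 74.5.
Check (3, -6): distance² to centre = 72.5 ≤ 74.5, so it lies inside.
All remaining points lie in this disk, and no smaller disk contains both endpoints, so this is the minimum enclosing circle.
The points at distance exactly r from the centre are (-1, 9), (-4, -8) — 2 points.

2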